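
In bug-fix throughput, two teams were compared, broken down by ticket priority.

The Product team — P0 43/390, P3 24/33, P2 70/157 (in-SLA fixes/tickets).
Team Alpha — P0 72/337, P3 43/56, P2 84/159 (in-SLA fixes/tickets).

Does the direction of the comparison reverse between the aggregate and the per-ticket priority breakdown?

No

P0: the Product team 43/390 = 11.0%, Team Alpha 72/337 = 21.4% → Team Alpha
P3: the Product team 24/33 = 72.7%, Team Alpha 43/56 = 76.8% → Team Alpha
P2: the Product team 70/157 = 44.6%, Team Alpha 84/159 = 52.8% → Team Alpha
Overall: the Product team 137/580 = 23.6%, Team Alpha 199/552 = 36.1% → Team Alpha
Team Alpha wins overall and in every ticket group — no reversal.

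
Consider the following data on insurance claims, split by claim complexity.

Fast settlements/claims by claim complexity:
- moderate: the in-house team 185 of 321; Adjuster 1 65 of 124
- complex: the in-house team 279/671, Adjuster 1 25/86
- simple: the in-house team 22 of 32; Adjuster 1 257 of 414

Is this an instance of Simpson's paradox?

Yes

Moderate: the in-house team 185/321 = 57.6%, Adjuster 1 65/124 = 52.4% → the in-house team
Complex: the in-house team 279/671 = 41.6%, Adjuster 1 25/86 = 29.1% → the in-house team
Simple: the in-house team 22/32 = 68.8%, Adjuster 1 257/414 = 62.1% → the in-house team
Overall: the in-house team 486/1024 = 47.5%, Adjuster 1 347/624 = 55.6% → Adjuster 1
The in-house team wins each claim group but Adjuster 1 wins overall — the comparison reverses. The in-house team's claims skew toward complex, which has a lower base rate.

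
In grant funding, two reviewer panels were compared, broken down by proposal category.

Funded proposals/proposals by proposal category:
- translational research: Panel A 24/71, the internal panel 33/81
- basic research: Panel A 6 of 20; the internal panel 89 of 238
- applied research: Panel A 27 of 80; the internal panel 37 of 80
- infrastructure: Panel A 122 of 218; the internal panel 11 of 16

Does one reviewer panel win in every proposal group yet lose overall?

Yes

Translational research: Panel A 24/71 = 33.8%, the internal panel 33/81 = 40.7% → the internal panel
Basic research: Panel A 6/20 = 30.0%, the internal panel 89/238 = 37.4% → the internal panel
Applied research: Panel A 27/80 = 33.8%, the internal panel 37/80 = 46.2% → the internal panel
Infrastructure: Panel A 122/218 = 56.0%, the internal panel 11/16 = 68.8% → the internal panel
Overall: Panel A 179/389 = 46.0%, the internal panel 170/415 = 41.0% → Panel A
The internal panel wins each proposal group but Panel A wins overall — the comparison reverses. The internal panel's proposals skew toward basic research, which has a lower base rate.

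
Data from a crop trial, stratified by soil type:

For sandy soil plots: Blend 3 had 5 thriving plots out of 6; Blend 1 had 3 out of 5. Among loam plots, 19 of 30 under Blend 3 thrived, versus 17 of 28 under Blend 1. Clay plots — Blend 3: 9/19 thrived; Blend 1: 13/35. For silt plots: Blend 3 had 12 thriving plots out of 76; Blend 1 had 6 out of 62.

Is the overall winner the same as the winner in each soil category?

Yes

Sandy soil: Blend 3 5/6 = 83.3%, Blend 1 3/5 = 60.0% → Blend 3
Loam: Blend 3 19/30 = 63.3%, Blend 1 17/28 = 60.7% → Blend 3
Clay: Blend 3 9/19 = 47.4%, Blend 1 13/35 = 37.1% → Blend 3
Silt: Blend 3 12/76 = 15.8%, Blend 1 6/62 = 9.7% → Blend 3
Overall: Blend 3 45/131 = 34.4%, Blend 1 39/130 = 30.0% → Blend 3
Blend 3 wins overall and in every soil group — no reversal.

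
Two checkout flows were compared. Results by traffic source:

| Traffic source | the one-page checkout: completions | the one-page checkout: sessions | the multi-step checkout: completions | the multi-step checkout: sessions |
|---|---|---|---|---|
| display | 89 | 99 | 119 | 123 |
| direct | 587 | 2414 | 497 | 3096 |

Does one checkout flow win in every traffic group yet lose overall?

Display: the one-page checkout 89/99 = 89.9%, the multi-step checkout 119/123 = 96.7% → the multi-step checkout
Direct: the one-page checkout 587/2414 = 24.3%, the multi-step checkout 497/3096 = 16.1% → the one-page checkout
Overall: the one-page checkout 676/2513 = 26.9%, the multi-step checkout 616/3219 = 19.1% → the one-page checkout
Neither sweeps: the one-page checkout wins 1 of 2 groups, the multi-step checkout wins 1. The one-page checkout wins overall but not every group — no Simpson reversal.

No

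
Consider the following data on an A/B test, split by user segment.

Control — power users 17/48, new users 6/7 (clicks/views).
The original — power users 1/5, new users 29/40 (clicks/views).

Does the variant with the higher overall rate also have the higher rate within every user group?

No

Power users: Control 17/48 = 35.4%, the original 1/5 = 20.0% → Control
New users: Control 6/7 = 85.7%, the original 29/40 = 72.5% → Control
Overall: Control 23/55 = 41.8%, the original 30/45 = 66.7% → the original
Control wins each user group but the original wins overall — the comparison reverses. Control's views skew toward power users, which has a lower base rate.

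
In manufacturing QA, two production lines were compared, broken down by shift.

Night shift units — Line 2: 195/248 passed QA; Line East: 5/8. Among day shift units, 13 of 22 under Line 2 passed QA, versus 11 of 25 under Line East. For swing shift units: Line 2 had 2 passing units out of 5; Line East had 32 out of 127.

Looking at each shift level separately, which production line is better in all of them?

Line 2

Night shift: Line 2 195/248 = 78.6%, Line East 5/8 = 62.5% → Line 2
Day shift: Line 2 13/22 = 59.1%, Line East 11/25 = 44.0% → Line 2
Swing shift: Line 2 2/5 = 40.0%, Line East 32/127 = 25.2% → Line 2
Line 2 has the higher rate in all 3 groups.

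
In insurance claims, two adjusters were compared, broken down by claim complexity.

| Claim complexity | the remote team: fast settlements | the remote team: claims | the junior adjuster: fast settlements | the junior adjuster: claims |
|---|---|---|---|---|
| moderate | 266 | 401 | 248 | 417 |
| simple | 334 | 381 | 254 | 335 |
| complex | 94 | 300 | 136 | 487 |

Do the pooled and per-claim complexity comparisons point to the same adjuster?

Moderate: the remote team 266/401 = 66.3%, the junior adjuster 248/417 = 59.5% → the remote team
Simple: the remote team 334/381 = 87.7%, the junior adjuster 254/335 = 75.8% → the remote team
Complex: the remote team 94/300 = 31.3%, the junior adjuster 136/487 = 27.9% → the remote team
Overall: the remote team 694/1082 = 64.1%, the junior adjuster 638/1239 = 51.5% → the remote team
The remote team wins overall and in every claim group — no reversal.

Yes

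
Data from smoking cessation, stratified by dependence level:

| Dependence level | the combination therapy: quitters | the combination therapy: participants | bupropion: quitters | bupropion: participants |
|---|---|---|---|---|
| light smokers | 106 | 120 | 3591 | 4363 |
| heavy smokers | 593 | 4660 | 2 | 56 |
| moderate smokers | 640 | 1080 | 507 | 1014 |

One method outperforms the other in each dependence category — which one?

the combination therapy

Light smokers: the combination therapy 106/120 = 88.3%, bupropion 3591/4363 = 82.3% → the combination therapy
Heavy smokers: the combination therapy 593/4660 = 12.7%, bupropion 2/56 = 3.6% → the combination therapy
Moderate smokers: the combination therapy 640/1080 = 59.3%, bupropion 507/1014 = 50.0% → the combination therapy
The combination therapy has the higher rate in all 3 groups.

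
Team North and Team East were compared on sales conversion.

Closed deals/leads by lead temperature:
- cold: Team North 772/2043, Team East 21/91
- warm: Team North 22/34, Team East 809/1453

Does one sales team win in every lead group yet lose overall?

Yes

Cold: Team North 772/2043 = 37.8%, Team East 21/91 = 23.1% → Team North
Warm: Team North 22/34 = 64.7%, Team East 809/1453 = 55.7% → Team North
Overall: Team North 794/2077 = 38.2%, Team East 830/1544 = 53.8% → Team East
Team North wins each lead group but Team East wins overall — the comparison reverses. Team North's leads skew toward cold, which has a lower base rate.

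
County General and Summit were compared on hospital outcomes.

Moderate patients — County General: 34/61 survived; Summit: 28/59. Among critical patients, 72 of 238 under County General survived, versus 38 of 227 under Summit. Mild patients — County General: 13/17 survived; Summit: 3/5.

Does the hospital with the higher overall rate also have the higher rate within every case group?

Yes

Moderate: County General 34/61 = 55.7%, Summit 28/59 = 47.5% → County General
Critical: County General 72/238 = 30.3%, Summit 38/227 = 16.7% → County General
Mild: County General 13/17 = 76.5%, Summit 3/5 = 60.0% → County General
Overall: County General 119/316 = 37.7%, Summit 69/291 = 23.7% → County General
County General wins overall and in every case group — no reversal.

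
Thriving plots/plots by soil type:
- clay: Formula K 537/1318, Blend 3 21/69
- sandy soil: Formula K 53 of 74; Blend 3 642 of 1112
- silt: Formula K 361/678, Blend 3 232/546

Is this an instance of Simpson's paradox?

Yes

Clay: Formula K 537/1318 = 40.7%, Blend 3 21/69 = 30.4% → Formula K
Sandy soil: Formula K 53/74 = 71.6%, Blend 3 642/1112 = 57.7% → Formula K
Silt: Formula K 361/678 = 53.2%, Blend 3 232/546 = 42.5% → Formula K
Overall: Formula K 951/2070 = 45.9%, Blend 3 895/1727 = 51.8% → Blend 3
Formula K wins each soil group but Blend 3 wins overall — the comparison reverses. Formula K's plots skew toward clay, which has a lower base rate.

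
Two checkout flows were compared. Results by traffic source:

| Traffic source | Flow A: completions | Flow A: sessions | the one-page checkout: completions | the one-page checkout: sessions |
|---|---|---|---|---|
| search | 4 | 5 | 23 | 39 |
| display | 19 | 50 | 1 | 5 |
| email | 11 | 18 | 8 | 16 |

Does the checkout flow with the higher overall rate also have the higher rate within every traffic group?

No

Search: Flow A 4/5 = 80.0%, the one-page checkout 23/39 = 59.0% → Flow A
Display: Flow A 19/50 = 38.0%, the one-page checkout 1/5 = 20.0% → Flow A
Email: Flow A 11/18 = 61.1%, the one-page checkout 8/16 = 50.0% → Flow A
Overall: Flow A 34/73 = 46.6%, the one-page checkout 32/60 = 53.3% → the one-page checkout
Flow A wins each traffic group but the one-page checkout wins overall — the comparison reverses. Flow A's sessions skew toward display, which has a lower base rate.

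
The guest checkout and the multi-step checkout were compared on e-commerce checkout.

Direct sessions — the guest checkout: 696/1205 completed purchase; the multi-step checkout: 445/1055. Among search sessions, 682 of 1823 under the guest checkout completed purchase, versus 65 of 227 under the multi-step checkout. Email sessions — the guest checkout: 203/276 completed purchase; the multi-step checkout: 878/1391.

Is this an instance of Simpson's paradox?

Yes

Direct: the guest checkout 696/1205 = 57.8%, the multi-step checkout 445/1055 = 42.2% → the guest checkout
Search: the guest checkout 682/1823 = 37.4%, the multi-step checkout 65/227 = 28.6% → the guest checkout
Email: the guest checkout 203/276 = 73.6%, the multi-step checkout 878/1391 = 63.1% → the guest checkout
Overall: the guest checkout 1581/3304 = 47.9%, the multi-step checkout 1388/2673 = 51.9% → the multi-step checkout
The guest checkout wins each traffic group but the multi-step checkout wins overall — the comparison reverses. The guest checkout's sessions skew toward search, which has a lower base rate.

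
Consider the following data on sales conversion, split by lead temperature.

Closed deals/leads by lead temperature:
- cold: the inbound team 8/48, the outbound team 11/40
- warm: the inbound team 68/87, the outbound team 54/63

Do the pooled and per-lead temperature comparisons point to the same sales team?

Yes

Cold: the inbound team 8/48 = 16.7%, the outbound team 11/40 = 27.5% → the outbound team
Warm: the inbound team 68/87 = 78.2%, the outbound team 54/63 = 85.7% → the outbound team
Overall: the inbound team 76/135 = 56.3%, the outbound team 65/103 = 63.1% → the outbound team
The outbound team wins overall and in every lead group — no reversal.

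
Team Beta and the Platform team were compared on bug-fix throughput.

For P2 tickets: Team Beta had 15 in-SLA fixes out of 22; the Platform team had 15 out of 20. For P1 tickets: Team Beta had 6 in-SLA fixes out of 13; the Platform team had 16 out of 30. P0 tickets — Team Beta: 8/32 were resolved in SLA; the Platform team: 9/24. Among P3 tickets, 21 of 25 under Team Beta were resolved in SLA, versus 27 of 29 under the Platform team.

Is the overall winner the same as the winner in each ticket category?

P2: Team Beta 15/22 = 68.2%, the Platform team 15/20 = 75.0% → the Platform team
P1: Team Beta 6/13 = 46.2%, the Platform team 16/30 = 53.3% → the Platform team
P0: Team Beta 8/32 = 25.0%, the Platform team 9/24 = 37.5% → the Platform team
P3: Team Beta 21/25 = 84.0%, the Platform team 27/29 = 93.1% → the Platform team
Overall: Team Beta 50/92 = 54.3%, the Platform team 67/103 = 65.0% → the Platform team
The Platform team wins overall and in every ticket group — no reversal.

Yes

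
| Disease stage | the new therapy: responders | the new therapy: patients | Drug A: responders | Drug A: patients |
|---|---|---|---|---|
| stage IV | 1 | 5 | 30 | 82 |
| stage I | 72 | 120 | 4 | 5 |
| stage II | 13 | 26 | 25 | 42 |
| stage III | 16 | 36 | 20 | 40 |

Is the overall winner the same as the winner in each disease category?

Stage IV: the new therapy 1/5 = 20.0%, Drug A 30/82 = 36.6% → Drug A
Stage I: the new therapy 72/120 = 60.0%, Drug A 4/5 = 80.0% → Drug A
Stage II: the new therapy 13/26 = 50.0%, Drug A 25/42 = 59.5% → Drug A
Stage III: the new therapy 16/36 = 44.4%, Drug A 20/40 = 50.0% → Drug A
Overall: the new therapy 102/187 = 54.5%, Drug A 79/169 = 46.7% → the new therapy
Drug A wins each disease group but the new therapy wins overall — the comparison reverses. Drug A's patients skew toward stage IV, which has a lower base rate.

No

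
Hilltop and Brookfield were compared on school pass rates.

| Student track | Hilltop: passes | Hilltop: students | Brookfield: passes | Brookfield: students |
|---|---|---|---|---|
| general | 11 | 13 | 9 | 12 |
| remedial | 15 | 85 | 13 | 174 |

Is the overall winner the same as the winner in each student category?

Yes

General: Hilltop 11/13 = 84.6%, Brookfield 9/12 = 75.0% → Hilltop
Remedial: Hilltop 15/85 = 17.6%, Brookfield 13/174 = 7.5% → Hilltop
Overall: Hilltop 26/98 = 26.5%, Brookfield 22/186 = 11.8% → Hilltop
Hilltop wins overall and in every student group — no reversal.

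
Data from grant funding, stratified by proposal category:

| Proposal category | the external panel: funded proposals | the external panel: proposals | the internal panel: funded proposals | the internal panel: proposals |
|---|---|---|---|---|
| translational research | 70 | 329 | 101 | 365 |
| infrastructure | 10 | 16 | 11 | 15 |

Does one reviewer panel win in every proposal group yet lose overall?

Translational research: the external panel 70/329 = 21.3%, the internal panel 101/365 = 27.7% → the internal panel
Infrastructure: the external panel 10/16 = 62.5%, the internal panel 11/15 = 73.3% → the internal panel
Overall: the external panel 80/345 = 23.2%, the internal panel 112/380 = 29.5% → the internal panel
The internal panel wins overall and in every proposal group — no reversal.

No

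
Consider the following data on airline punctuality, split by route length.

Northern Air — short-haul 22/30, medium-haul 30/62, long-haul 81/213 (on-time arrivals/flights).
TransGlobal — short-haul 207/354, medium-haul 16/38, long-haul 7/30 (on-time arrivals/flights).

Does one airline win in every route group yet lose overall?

Yes

Short-haul: Northern Air 22/30 = 73.3%, TransGlobal 207/354 = 58.5% → Northern Air
Medium-haul: Northern Air 30/62 = 48.4%, TransGlobal 16/38 = 42.1% → Northern Air
Long-haul: Northern Air 81/213 = 38.0%, TransGlobal 7/30 = 23.3% → Northern Air
Overall: Northern Air 133/305 = 43.6%, TransGlobal 230/422 = 54.5% → TransGlobal
Northern Air wins each route group but TransGlobal wins overall — the comparison reverses. Northern Air's flights skew toward long-haul, which has a lower base rate.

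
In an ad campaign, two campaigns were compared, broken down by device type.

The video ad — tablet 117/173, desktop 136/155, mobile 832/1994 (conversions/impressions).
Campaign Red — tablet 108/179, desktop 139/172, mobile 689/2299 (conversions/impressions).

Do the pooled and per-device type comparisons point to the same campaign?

Yes

Tablet: the video ad 117/173 = 67.6%, Campaign Red 108/179 = 60.3% → the video ad
Desktop: the video ad 136/155 = 87.7%, Campaign Red 139/172 = 80.8% → the video ad
Mobile: the video ad 832/1994 = 41.7%, Campaign Red 689/2299 = 30.0% → the video ad
Overall: the video ad 1085/2322 = 46.7%, Campaign Red 936/2650 = 35.3% → the video ad
The video ad wins overall and in every device group — no reversal.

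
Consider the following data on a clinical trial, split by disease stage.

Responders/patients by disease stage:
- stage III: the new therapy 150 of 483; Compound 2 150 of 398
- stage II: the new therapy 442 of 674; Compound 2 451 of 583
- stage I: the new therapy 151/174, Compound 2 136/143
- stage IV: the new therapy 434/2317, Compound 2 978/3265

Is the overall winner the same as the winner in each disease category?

Stage III: the new therapy 150/483 = 31.1%, Compound 2 150/398 = 37.7% → Compound 2
Stage II: the new therapy 442/674 = 65.6%, Compound 2 451/583 = 77.4% → Compound 2
Stage I: the new therapy 151/174 = 86.8%, Compound 2 136/143 = 95.1% → Compound 2
Stage IV: the new therapy 434/2317 = 18.7%, Compound 2 978/3265 = 30.0% → Compound 2
Overall: the new therapy 1177/3648 = 32.3%, Compound 2 1715/4389 = 39.1% → Compound 2
Compound 2 wins overall and in every disease group — no reversal.

Yes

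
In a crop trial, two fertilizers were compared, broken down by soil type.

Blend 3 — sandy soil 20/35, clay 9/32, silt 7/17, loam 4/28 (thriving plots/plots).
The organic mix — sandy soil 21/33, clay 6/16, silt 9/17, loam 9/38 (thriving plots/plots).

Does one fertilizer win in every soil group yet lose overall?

No

Sandy soil: Blend 3 20/35 = 57.1%, the organic mix 21/33 = 63.6% → the organic mix
Clay: Blend 3 9/32 = 28.1%, the organic mix 6/16 = 37.5% → the organic mix
Silt: Blend 3 7/17 = 41.2%, the organic mix 9/17 = 52.9% → the organic mix
Loam: Blend 3 4/28 = 14.3%, the organic mix 9/38 = 23.7% → the organic mix
Overall: Blend 3 40/112 = 35.7%, the organic mix 45/104 = 43.3% → the organic mix
The organic mix wins overall and in every soil group — no reversal.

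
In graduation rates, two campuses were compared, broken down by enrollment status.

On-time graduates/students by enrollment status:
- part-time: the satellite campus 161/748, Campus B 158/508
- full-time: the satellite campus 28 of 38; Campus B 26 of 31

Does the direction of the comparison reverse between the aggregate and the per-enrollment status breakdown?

No

Part-time: the satellite campus 161/748 = 21.5%, Campus B 158/508 = 31.1% → Campus B
Full-time: the satellite campus 28/38 = 73.7%, Campus B 26/31 = 83.9% → Campus B
Overall: the satellite campus 189/786 = 24.0%, Campus B 184/539 = 34.1% → Campus B
Campus B wins overall and in every enrollment group — no reversal.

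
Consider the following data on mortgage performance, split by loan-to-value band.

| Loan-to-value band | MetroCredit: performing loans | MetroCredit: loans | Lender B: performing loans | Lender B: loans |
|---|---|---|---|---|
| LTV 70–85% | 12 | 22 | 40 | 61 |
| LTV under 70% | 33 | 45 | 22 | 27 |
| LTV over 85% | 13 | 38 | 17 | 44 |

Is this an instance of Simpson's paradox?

LTV 70–85%: MetroCredit 12/22 = 54.5%, Lender B 40/61 = 65.6% → Lender B
LTV under 70%: MetroCredit 33/45 = 73.3%, Lender B 22/27 = 81.5% → Lender B
LTV over 85%: MetroCredit 13/38 = 34.2%, Lender B 17/44 = 38.6% → Lender B
Overall: MetroCredit 58/105 = 55.2%, Lender B 79/132 = 59.8% → Lender B
Lender B wins overall and in every loan-to-value group — no reversal.

No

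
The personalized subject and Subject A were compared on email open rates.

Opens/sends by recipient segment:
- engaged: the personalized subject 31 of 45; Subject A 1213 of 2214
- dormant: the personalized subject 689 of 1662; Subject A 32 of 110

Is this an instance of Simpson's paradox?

Yes

Engaged: the personalized subject 31/45 = 68.9%, Subject A 1213/2214 = 54.8% → the personalized subject
Dormant: the personalized subject 689/1662 = 41.5%, Subject A 32/110 = 29.1% → the personalized subject
Overall: the personalized subject 720/1707 = 42.2%, Subject A 1245/2324 = 53.6% → Subject A
The personalized subject wins each recipient group but Subject A wins overall — the comparison reverses. The personalized subject's sends skew toward dormant, which has a lower base rate.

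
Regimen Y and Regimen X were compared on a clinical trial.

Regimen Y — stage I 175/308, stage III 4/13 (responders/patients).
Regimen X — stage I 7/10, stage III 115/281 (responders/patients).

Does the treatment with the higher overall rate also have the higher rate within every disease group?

Stage I: Regimen Y 175/308 = 56.8%, Regimen X 7/10 = 70.0% → Regimen X
Stage III: Regimen Y 4/13 = 30.8%, Regimen X 115/281 = 40.9% → Regimen X
Overall: Regimen Y 179/321 = 55.8%, Regimen X 122/291 = 41.9% → Regimen Y
Regimen X wins each disease group but Regimen Y wins overall — the comparison reverses. Regimen X's patients skew toward stage III, which has a lower base rate.

No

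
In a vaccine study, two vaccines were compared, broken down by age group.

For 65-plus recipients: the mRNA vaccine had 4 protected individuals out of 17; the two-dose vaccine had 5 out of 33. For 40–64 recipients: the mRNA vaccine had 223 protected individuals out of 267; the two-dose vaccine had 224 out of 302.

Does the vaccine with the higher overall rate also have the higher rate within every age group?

65-plus: the mRNA vaccine 4/17 = 23.5%, the two-dose vaccine 5/33 = 15.2% → the mRNA vaccine
40–64: the mRNA vaccine 223/267 = 83.5%, the two-dose vaccine 224/302 = 74.2% → the mRNA vaccine
Overall: the mRNA vaccine 227/284 = 79.9%, the two-dose vaccine 229/335 = 68.4% → the mRNA vaccine
The mRNA vaccine wins overall and in every age group — no reversal.

Yes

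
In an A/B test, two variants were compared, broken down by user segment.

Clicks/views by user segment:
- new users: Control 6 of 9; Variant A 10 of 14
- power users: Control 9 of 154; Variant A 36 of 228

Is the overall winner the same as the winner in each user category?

Yes

New users: Control 6/9 = 66.7%, Variant A 10/14 = 71.4% → Variant A
Power users: Control 9/154 = 5.8%, Variant A 36/228 = 15.8% → Variant A
Overall: Control 15/163 = 9.2%, Variant A 46/242 = 19.0% → Variant A
Variant A wins overall and in every user group — no reversal.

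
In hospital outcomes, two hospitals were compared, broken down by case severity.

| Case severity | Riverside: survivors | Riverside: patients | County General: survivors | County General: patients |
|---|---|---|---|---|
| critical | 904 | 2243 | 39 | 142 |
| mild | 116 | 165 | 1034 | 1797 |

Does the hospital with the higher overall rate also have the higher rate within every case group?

Critical: Riverside 904/2243 = 40.3%, County General 39/142 = 27.5% → Riverside
Mild: Riverside 116/165 = 70.3%, County General 1034/1797 = 57.5% → Riverside
Overall: Riverside 1020/2408 = 42.4%, County General 1073/1939 = 55.3% → County General
Riverside wins each case group but County General wins overall — the comparison reverses. Riverside's patients skew toward critical, which has a lower base rate.

No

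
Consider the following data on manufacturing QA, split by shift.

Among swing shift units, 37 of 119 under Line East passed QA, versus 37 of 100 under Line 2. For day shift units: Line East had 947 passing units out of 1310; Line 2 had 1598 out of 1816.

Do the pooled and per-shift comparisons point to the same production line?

Swing shift: Line East 37/119 = 31.1%, Line 2 37/100 = 37.0% → Line 2
Day shift: Line East 947/1310 = 72.3%, Line 2 1598/1816 = 88.0% → Line 2
Overall: Line East 984/1429 = 68.9%, Line 2 1635/1916 = 85.3% → Line 2
Line 2 wins overall and in every shift group — no reversal.

Yes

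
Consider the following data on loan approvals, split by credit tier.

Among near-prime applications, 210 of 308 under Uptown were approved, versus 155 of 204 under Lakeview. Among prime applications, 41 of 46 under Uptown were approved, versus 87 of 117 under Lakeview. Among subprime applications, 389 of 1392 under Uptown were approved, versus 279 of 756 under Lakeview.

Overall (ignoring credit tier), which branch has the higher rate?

Lakeview

Near-prime: Uptown 210/308 = 68.2%, Lakeview 155/204 = 76.0% → Lakeview
Prime: Uptown 41/46 = 89.1%, Lakeview 87/117 = 74.4% → Uptown
Subprime: Uptown 389/1392 = 27.9%, Lakeview 279/756 = 36.9% → Lakeview
Overall: Uptown 640/1746 = 36.7%, Lakeview 521/1077 = 48.4% → Lakeview
(Neither sweeps every credit group, but Lakeview has the higher pooled rate.)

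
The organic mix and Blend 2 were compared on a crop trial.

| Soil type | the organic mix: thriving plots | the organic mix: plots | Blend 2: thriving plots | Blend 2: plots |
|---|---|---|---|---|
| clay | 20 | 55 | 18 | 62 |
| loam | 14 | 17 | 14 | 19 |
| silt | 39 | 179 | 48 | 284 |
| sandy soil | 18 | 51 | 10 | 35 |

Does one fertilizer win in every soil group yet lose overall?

Clay: the organic mix 20/55 = 36.4%, Blend 2 18/62 = 29.0% → the organic mix
Loam: the organic mix 14/17 = 82.4%, Blend 2 14/19 = 73.7% → the organic mix
Silt: the organic mix 39/179 = 21.8%, Blend 2 48/284 = 16.9% → the organic mix
Sandy soil: the organic mix 18/51 = 35.3%, Blend 2 10/35 = 28.6% → the organic mix
Overall: the organic mix 91/302 = 30.1%, Blend 2 90/400 = 22.5% → the organic mix
The organic mix wins overall and in every soil group — no reversal.

No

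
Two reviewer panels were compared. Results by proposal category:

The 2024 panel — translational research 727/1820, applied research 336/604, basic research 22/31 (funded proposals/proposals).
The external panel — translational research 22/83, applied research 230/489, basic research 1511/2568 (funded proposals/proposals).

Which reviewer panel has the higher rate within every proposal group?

the 2024 panel

Translational research: the 2024 panel 727/1820 = 39.9%, the external panel 22/83 = 26.5% → the 2024 panel
Applied research: the 2024 panel 336/604 = 55.6%, the external panel 230/489 = 47.0% → the 2024 panel
Basic research: the 2024 panel 22/31 = 71.0%, the external panel 1511/2568 = 58.8% → the 2024 panel
The 2024 panel has the higher rate in all 3 groups.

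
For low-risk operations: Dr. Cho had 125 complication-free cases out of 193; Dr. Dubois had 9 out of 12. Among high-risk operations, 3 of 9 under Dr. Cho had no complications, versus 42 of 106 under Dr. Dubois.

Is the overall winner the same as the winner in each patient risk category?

Low-risk: Dr. Cho 125/193 = 64.8%, Dr. Dubois 9/12 = 75.0% → Dr. Dubois
High-risk: Dr. Cho 3/9 = 33.3%, Dr. Dubois 42/106 = 39.6% → Dr. Dubois
Overall: Dr. Cho 128/202 = 63.4%, Dr. Dubois 51/118 = 43.2% → Dr. Cho
Dr. Dubois wins each patient risk group but Dr. Cho wins overall — the comparison reverses. Dr. Dubois's operations skew toward high-risk, which has a lower base rate.

No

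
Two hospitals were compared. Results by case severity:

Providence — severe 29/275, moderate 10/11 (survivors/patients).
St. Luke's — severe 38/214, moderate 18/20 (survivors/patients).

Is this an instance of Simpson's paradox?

No

Severe: Providence 29/275 = 10.5%, St. Luke's 38/214 = 17.8% → St. Luke's
Moderate: Providence 10/11 = 90.9%, St. Luke's 18/20 = 90.0% → Providence
Overall: Providence 39/286 = 13.6%, St. Luke's 56/234 = 23.9% → St. Luke's
Neither sweeps: Providence wins 1 of 2 groups, St. Luke's wins 1. St. Luke's wins overall but not every group — no Simpson reversal.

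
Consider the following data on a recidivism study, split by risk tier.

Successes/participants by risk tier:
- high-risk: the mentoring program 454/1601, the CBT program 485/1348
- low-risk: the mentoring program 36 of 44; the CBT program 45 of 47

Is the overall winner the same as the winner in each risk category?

Yes

High-risk: the mentoring program 454/1601 = 28.4%, the CBT program 485/1348 = 36.0% → the CBT program
Low-risk: the mentoring program 36/44 = 81.8%, the CBT program 45/47 = 95.7% → the CBT program
Overall: the mentoring program 490/1645 = 29.8%, the CBT program 530/1395 = 38.0% → the CBT program
The CBT program wins overall and in every risk group — no reversal.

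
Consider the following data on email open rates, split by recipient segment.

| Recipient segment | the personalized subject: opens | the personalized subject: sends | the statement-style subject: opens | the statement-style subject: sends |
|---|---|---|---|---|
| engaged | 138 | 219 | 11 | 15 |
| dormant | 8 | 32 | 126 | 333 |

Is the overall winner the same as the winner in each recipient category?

No

Engaged: the personalized subject 138/219 = 63.0%, the statement-style subject 11/15 = 73.3% → the statement-style subject
Dormant: the personalized subject 8/32 = 25.0%, the statement-style subject 126/333 = 37.8% → the statement-style subject
Overall: the personalized subject 146/251 = 58.2%, the statement-style subject 137/348 = 39.4% → the personalized subject
The statement-style subject wins each recipient group but the personalized subject wins overall — the comparison reverses. The statement-style subject's sends skew toward dormant, which has a lower base rate.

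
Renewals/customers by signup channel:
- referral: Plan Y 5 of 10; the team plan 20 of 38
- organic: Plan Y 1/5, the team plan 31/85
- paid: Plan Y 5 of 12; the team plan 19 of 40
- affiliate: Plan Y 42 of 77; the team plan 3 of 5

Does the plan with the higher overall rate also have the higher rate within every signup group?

No

Referral: Plan Y 5/10 = 50.0%, the team plan 20/38 = 52.6% → the team plan
Organic: Plan Y 1/5 = 20.0%, the team plan 31/85 = 36.5% → the team plan
Paid: Plan Y 5/12 = 41.7%, the team plan 19/40 = 47.5% → the team plan
Affiliate: Plan Y 42/77 = 54.5%, the team plan 3/5 = 60.0% → the team plan
Overall: Plan Y 53/104 = 51.0%, the team plan 73/168 = 43.5% → Plan Y
The team plan wins each signup group but Plan Y wins overall — the comparison reverses. The team plan's customers skew toward organic, which has a lower base rate.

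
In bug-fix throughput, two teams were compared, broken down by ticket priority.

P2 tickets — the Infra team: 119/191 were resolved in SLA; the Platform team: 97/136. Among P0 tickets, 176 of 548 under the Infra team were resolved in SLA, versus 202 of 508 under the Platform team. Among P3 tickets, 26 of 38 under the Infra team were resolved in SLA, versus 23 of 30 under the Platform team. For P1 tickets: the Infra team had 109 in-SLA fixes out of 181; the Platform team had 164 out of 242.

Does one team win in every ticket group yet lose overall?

No

P2: the Infra team 119/191 = 62.3%, the Platform team 97/136 = 71.3% → the Platform team
P0: the Infra team 176/548 = 32.1%, the Platform team 202/508 = 39.8% → the Platform team
P3: the Infra team 26/38 = 68.4%, the Platform team 23/30 = 76.7% → the Platform team
P1: the Infra team 109/181 = 60.2%, the Platform team 164/242 = 67.8% → the Platform team
Overall: the Infra team 430/958 = 44.9%, the Platform team 486/916 = 53.1% → the Platform team
The Platform team wins overall and in every ticket group — no reversal.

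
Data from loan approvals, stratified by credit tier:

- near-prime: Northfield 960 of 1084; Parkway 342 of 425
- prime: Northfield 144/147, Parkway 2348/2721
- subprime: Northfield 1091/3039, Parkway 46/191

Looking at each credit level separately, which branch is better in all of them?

Northfield

Near-prime: Northfield 960/1084 = 88.6%, Parkway 342/425 = 80.5% → Northfield
Prime: Northfield 144/147 = 98.0%, Parkway 2348/2721 = 86.3% → Northfield
Subprime: Northfield 1091/3039 = 35.9%, Parkway 46/191 = 24.1% → Northfield
Northfield has the higher rate in all 3 groups.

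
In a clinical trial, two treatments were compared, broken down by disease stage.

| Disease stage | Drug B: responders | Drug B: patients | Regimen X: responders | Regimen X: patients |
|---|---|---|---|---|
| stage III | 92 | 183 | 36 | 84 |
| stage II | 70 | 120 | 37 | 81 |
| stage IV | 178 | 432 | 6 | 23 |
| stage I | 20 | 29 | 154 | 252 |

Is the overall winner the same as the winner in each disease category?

No

Stage III: Drug B 92/183 = 50.3%, Regimen X 36/84 = 42.9% → Drug B
Stage II: Drug B 70/120 = 58.3%, Regimen X 37/81 = 45.7% → Drug B
Stage IV: Drug B 178/432 = 41.2%, Regimen X 6/23 = 26.1% → Drug B
Stage I: Drug B 20/29 = 69.0%, Regimen X 154/252 = 61.1% → Drug B
Overall: Drug B 360/764 = 47.1%, Regimen X 233/440 = 53.0% → Regimen X
Drug B wins each disease group but Regimen X wins overall — the comparison reverses. Drug B's patients skew toward stage IV, which has a lower base rate.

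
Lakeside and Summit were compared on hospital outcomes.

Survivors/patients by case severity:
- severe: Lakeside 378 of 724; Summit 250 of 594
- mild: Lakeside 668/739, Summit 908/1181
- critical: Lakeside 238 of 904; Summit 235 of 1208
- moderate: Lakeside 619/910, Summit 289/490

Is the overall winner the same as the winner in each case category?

Yes

Severe: Lakeside 378/724 = 52.2%, Summit 250/594 = 42.1% → Lakeside
Mild: Lakeside 668/739 = 90.4%, Summit 908/1181 = 76.9% → Lakeside
Critical: Lakeside 238/904 = 26.3%, Summit 235/1208 = 19.5% → Lakeside
Moderate: Lakeside 619/910 = 68.0%, Summit 289/490 = 59.0% → Lakeside
Overall: Lakeside 1903/3277 = 58.1%, Summit 1682/3473 = 48.4% → Lakeside
Lakeside wins overall and in every case group — no reversal.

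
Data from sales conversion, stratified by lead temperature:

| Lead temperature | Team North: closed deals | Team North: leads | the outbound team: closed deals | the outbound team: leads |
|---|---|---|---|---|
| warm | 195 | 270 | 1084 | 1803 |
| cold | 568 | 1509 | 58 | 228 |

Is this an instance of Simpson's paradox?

Yes

Warm: Team North 195/270 = 72.2%, the outbound team 1084/1803 = 60.1% → Team North
Cold: Team North 568/1509 = 37.6%, the outbound team 58/228 = 25.4% → Team North
Overall: Team North 763/1779 = 42.9%, the outbound team 1142/2031 = 56.2% → the outbound team
Team North wins each lead group but the outbound team wins overall — the comparison reverses. Team North's leads skew toward cold, which has a lower base rate.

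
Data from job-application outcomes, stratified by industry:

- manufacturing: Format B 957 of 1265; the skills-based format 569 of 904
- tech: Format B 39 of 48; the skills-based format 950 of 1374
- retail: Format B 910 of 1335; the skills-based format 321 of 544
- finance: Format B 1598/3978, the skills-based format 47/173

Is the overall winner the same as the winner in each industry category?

Manufacturing: Format B 957/1265 = 75.7%, the skills-based format 569/904 = 62.9% → Format B
Tech: Format B 39/48 = 81.2%, the skills-based format 950/1374 = 69.1% → Format B
Retail: Format B 910/1335 = 68.2%, the skills-based format 321/544 = 59.0% → Format B
Finance: Format B 1598/3978 = 40.2%, the skills-based format 47/173 = 27.2% → Format B
Overall: Format B 3504/6626 = 52.9%, the skills-based format 1887/2995 = 63.0% → the skills-based format
Format B wins each industry group but the skills-based format wins overall — the comparison reverses. Format B's applications skew toward finance, which has a lower base rate.

No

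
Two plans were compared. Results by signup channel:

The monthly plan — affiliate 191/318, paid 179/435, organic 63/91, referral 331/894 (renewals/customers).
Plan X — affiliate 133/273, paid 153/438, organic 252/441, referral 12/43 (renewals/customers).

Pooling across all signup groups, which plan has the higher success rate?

Affiliate: the monthly plan 191/318 = 60.1%, Plan X 133/273 = 48.7% → the monthly plan
Paid: the monthly plan 179/435 = 41.1%, Plan X 153/438 = 34.9% → the monthly plan
Organic: the monthly plan 63/91 = 69.2%, Plan X 252/441 = 57.1% → the monthly plan
Referral: the monthly plan 331/894 = 37.0%, Plan X 12/43 = 27.9% → the monthly plan
Overall: the monthly plan 764/1738 = 44.0%, Plan X 550/1195 = 46.0% → Plan X
(The monthly plan wins every signup group but Plan X wins overall — the monthly plan's customers skew toward the low-rate referral group.)

Plan X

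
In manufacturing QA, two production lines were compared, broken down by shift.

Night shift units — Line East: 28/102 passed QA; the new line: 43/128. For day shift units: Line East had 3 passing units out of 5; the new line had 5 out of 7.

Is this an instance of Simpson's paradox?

Night shift: Line East 28/102 = 27.5%, the new line 43/128 = 33.6% → the new line
Day shift: Line East 3/5 = 60.0%, the new line 5/7 = 71.4% → the new line
Overall: Line East 31/107 = 29.0%, the new line 48/135 = 35.6% → the new line
The new line wins overall and in every shift group — no reversal.

No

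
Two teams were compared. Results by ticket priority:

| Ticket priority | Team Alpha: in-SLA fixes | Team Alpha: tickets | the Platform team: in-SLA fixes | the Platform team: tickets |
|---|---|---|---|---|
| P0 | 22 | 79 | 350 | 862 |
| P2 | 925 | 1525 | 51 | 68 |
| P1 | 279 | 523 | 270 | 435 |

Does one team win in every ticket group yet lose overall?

P0: Team Alpha 22/79 = 27.8%, the Platform team 350/862 = 40.6% → the Platform team
P2: Team Alpha 925/1525 = 60.7%, the Platform team 51/68 = 75.0% → the Platform team
P1: Team Alpha 279/523 = 53.3%, the Platform team 270/435 = 62.1% → the Platform team
Overall: Team Alpha 1226/2127 = 57.6%, the Platform team 671/1365 = 49.2% → Team Alpha
The Platform team wins each ticket group but Team Alpha wins overall — the comparison reverses. The Platform team's tickets skew toward P0, which has a lower base rate.

Yes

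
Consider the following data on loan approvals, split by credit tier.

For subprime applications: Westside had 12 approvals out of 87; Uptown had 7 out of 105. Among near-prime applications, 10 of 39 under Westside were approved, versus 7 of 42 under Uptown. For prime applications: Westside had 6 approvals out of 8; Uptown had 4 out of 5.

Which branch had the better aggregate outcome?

Subprime: Westside 12/87 = 13.8%, Uptown 7/105 = 6.7% → Westside
Near-prime: Westside 10/39 = 25.6%, Uptown 7/42 = 16.7% → Westside
Prime: Westside 6/8 = 75.0%, Uptown 4/5 = 80.0% → Uptown
Overall: Westside 28/134 = 20.9%, Uptown 18/152 = 11.8% → Westside
(Neither sweeps every credit group, but Westside has the higher pooled rate.)

Westside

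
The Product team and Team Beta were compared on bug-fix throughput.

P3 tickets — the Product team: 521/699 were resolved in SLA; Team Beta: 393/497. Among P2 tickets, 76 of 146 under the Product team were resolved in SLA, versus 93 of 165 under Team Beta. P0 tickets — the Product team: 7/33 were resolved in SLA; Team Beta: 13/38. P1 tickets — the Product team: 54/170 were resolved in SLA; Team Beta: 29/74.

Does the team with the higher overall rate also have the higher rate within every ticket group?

P3: the Product team 521/699 = 74.5%, Team Beta 393/497 = 79.1% → Team Beta
P2: the Product team 76/146 = 52.1%, Team Beta 93/165 = 56.4% → Team Beta
P0: the Product team 7/33 = 21.2%, Team Beta 13/38 = 34.2% → Team Beta
P1: the Product team 54/170 = 31.8%, Team Beta 29/74 = 39.2% → Team Beta
Overall: the Product team 658/1048 = 62.8%, Team Beta 528/774 = 68.2% → Team Beta
Team Beta wins overall and in every ticket group — no reversal.

Yes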